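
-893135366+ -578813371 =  -1471948737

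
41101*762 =31318962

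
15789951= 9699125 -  - 6090826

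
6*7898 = 47388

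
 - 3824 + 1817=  - 2007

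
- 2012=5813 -7825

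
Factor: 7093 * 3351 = 23768643 = 3^1*41^1*173^1* 1117^1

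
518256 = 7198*72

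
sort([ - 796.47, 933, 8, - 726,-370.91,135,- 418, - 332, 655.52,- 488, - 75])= [ - 796.47, - 726, - 488,- 418, - 370.91,-332, - 75 , 8,135, 655.52 , 933 ] 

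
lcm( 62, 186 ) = 186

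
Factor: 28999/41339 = 47/67 = 47^1 * 67^( - 1)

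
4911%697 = 32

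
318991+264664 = 583655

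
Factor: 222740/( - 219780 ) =  -  301/297 =- 3^( - 3)*7^1*11^( - 1)*43^1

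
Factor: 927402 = 2^1*3^1*7^1*71^1*311^1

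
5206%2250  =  706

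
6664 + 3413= 10077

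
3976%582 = 484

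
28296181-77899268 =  - 49603087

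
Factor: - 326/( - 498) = 163/249 = 3^(  -  1)*83^( - 1 )*163^1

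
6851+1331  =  8182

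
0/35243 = 0 = 0.00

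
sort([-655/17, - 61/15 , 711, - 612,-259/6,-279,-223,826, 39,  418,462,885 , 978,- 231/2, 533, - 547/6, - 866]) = [  -  866, - 612,-279, - 223, - 231/2, - 547/6, - 259/6 , - 655/17, - 61/15, 39,418, 462, 533,711,  826,885, 978]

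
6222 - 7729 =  - 1507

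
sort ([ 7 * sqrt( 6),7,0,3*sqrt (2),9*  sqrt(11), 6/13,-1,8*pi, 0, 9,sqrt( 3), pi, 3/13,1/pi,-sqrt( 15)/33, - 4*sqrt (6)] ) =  [ - 4*sqrt(6 ), - 1,  -  sqrt(15)/33, 0,0, 3/13, 1/pi, 6/13 , sqrt (3),pi, 3*sqrt(2),7, 9 , 7*sqrt(6),8*pi, 9*sqrt(11 )]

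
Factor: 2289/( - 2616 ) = -7/8 = -  2^(- 3)*7^1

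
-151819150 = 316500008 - 468319158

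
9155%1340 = 1115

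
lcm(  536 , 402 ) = 1608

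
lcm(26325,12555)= 816075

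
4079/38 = 107+13/38 = 107.34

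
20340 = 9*2260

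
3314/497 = 6 + 332/497 = 6.67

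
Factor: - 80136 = - 2^3*3^3*7^1*53^1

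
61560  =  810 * 76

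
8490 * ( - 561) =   -  4762890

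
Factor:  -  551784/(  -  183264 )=2^( - 2 )*23^( - 1 )*277^1=277/92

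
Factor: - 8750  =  -2^1*5^4*7^1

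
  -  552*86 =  - 47472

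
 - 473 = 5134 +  - 5607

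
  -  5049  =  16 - 5065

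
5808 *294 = 1707552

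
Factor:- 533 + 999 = 2^1*233^1 = 466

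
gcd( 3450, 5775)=75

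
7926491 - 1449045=6477446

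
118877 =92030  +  26847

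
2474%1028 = 418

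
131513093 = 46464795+85048298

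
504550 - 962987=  - 458437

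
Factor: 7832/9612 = 22/27 = 2^1 * 3^( - 3 )*11^1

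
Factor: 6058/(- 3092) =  -2^( - 1)*13^1*233^1 *773^( - 1)  =  - 3029/1546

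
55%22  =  11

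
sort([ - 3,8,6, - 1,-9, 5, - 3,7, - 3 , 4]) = [ - 9,-3, - 3, - 3, - 1, 4,5,6,7,8]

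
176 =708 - 532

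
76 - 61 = 15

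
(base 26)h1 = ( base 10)443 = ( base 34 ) D1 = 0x1bb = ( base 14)239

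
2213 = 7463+-5250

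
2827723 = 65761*43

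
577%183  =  28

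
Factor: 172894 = 2^1*137^1* 631^1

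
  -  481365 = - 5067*95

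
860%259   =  83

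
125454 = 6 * 20909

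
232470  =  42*5535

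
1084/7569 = 1084/7569 = 0.14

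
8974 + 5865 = 14839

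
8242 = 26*317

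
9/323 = 9/323  =  0.03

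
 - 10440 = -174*60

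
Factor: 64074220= 2^2*5^1 * 7^1*457673^1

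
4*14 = 56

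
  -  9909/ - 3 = 3303+ 0/1 = 3303.00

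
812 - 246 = 566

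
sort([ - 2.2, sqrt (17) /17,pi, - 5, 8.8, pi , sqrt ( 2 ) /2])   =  [ - 5,- 2.2, sqrt(17 ) /17,sqrt (2 ) /2, pi, pi, 8.8]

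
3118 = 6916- 3798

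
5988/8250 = 998/1375 = 0.73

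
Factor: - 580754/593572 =- 589/602 =- 2^( - 1) * 7^(  -  1 )*19^1*31^1 * 43^( - 1 )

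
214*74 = 15836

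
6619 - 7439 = - 820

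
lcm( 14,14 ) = 14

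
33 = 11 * 3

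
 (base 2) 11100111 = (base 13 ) 14a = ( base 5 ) 1411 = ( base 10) 231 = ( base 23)A1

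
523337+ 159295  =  682632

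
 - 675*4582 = - 3092850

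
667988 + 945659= 1613647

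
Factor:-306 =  - 2^1*3^2*17^1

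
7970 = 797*10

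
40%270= 40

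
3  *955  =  2865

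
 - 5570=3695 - 9265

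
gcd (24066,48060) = 18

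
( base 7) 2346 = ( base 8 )1543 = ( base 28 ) 12R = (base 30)SR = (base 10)867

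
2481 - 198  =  2283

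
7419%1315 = 844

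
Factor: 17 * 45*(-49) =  - 37485 = - 3^2 * 5^1*7^2*17^1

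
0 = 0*645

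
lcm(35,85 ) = 595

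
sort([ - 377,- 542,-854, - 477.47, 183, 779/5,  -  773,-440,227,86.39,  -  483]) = [ - 854, -773, - 542,  -  483,  -  477.47, - 440,- 377,86.39, 779/5,183,227 ] 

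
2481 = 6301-3820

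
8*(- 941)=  - 7528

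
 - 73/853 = -73/853 = - 0.09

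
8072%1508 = 532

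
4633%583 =552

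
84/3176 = 21/794 = 0.03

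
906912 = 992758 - 85846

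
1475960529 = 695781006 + 780179523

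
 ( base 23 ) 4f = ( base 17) 65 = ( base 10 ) 107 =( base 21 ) 52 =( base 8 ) 153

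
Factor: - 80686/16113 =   -  2^1*3^(-1)*41^( - 1)* 131^( - 1)*40343^1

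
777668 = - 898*(  -  866)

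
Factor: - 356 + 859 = 503 = 503^1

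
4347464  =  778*5588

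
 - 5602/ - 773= 7 + 191/773 = 7.25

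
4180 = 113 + 4067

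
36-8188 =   -  8152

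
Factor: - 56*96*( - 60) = 2^10*3^2*5^1*7^1 = 322560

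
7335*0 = 0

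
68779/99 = 68779/99 = 694.74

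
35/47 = 35/47 =0.74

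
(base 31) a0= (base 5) 2220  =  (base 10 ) 310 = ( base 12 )21A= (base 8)466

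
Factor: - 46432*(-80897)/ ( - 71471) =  - 3756209504/71471 =- 2^5*1451^1*71471^(-1)*80897^1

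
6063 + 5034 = 11097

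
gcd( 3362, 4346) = 82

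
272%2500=272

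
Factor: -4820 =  - 2^2*5^1*241^1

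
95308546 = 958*99487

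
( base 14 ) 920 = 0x700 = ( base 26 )2go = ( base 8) 3400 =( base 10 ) 1792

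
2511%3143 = 2511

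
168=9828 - 9660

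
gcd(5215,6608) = 7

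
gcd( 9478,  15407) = 7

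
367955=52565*7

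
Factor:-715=  -  5^1*11^1 * 13^1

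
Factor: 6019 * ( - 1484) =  - 8932196=- 2^2*7^1*13^1*53^1 * 463^1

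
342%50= 42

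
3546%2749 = 797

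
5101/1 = 5101=5101.00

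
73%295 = 73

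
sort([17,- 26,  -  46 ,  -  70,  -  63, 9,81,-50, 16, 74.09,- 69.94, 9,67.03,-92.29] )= [ - 92.29 , -70, - 69.94,  -  63, - 50,-46,- 26,9, 9, 16 , 17, 67.03,  74.09,81]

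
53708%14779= 9371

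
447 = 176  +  271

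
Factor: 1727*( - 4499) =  - 7769773 = - 11^2 *157^1 * 409^1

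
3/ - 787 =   -  3/787= - 0.00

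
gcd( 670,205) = 5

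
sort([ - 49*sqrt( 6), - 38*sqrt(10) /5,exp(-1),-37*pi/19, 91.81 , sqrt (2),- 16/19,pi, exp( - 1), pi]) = [ - 49*sqrt (6), - 38*sqrt(10) /5,  -  37*pi/19,-16/19,exp (-1) , exp(-1),sqrt( 2 ),pi, pi,91.81]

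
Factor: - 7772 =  - 2^2*29^1*67^1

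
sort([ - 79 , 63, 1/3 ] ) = [ - 79,  1/3,63 ] 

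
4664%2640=2024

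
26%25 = 1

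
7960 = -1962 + 9922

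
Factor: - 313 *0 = 0^1= 0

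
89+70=159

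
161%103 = 58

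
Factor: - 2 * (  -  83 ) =166 = 2^1*83^1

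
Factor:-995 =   -  5^1*199^1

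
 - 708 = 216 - 924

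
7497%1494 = 27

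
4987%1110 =547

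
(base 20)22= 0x2a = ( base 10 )42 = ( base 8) 52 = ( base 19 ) 24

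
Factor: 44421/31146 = 2^(-1)*13^1*17^1*29^( - 1) *67^1*179^( - 1) = 14807/10382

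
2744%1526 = 1218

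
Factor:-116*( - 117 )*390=5293080 = 2^3 * 3^3*5^1 * 13^2*29^1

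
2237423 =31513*71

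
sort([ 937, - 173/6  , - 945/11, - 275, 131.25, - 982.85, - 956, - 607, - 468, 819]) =[ - 982.85 ,  -  956, - 607,-468, - 275, - 945/11,-173/6,131.25,819, 937 ] 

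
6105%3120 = 2985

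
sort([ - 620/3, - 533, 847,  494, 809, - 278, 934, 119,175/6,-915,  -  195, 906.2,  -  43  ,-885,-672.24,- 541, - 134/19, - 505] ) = [ - 915, - 885, -672.24,- 541,-533, - 505, -278,-620/3,-195, - 43,  -  134/19, 175/6, 119, 494,809, 847, 906.2, 934 ] 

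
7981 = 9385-1404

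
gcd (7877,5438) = 1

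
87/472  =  87/472=0.18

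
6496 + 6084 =12580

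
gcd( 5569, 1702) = 1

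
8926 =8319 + 607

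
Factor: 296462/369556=2^( -1 ) * 11^( - 1)*37^ ( - 1) * 653^1 = 653/814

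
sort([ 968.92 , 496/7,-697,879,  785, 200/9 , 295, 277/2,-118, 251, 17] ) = [-697,-118, 17,  200/9, 496/7,277/2,251,  295, 785, 879, 968.92]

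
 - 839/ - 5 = 167+4/5 = 167.80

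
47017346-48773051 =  - 1755705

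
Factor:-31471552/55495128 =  - 3933944/6936891 = -2^3*3^( - 1 )*7^1*13^ ( - 1)*83^( - 1 ) * 2143^( -1)*70249^1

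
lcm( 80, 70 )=560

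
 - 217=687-904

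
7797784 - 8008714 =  - 210930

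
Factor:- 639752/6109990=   -  2^2*5^(-1)*211^1 * 379^1*547^( - 1)*1117^ ( - 1) = -319876/3054995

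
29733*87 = 2586771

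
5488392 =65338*84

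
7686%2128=1302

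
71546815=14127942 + 57418873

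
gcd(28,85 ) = 1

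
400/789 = 400/789 =0.51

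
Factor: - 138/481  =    -  2^1*3^1*13^( - 1)*23^1*37^ ( - 1 )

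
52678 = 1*52678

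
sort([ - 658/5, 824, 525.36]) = [ - 658/5, 525.36, 824 ]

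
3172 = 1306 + 1866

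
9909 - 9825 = 84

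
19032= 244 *78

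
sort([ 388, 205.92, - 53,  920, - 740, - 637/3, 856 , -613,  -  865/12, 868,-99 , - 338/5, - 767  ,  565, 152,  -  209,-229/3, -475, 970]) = [-767, - 740, - 613, - 475, - 637/3,-209, - 99, - 229/3, - 865/12,-338/5  , - 53,  152,  205.92, 388,565,856, 868,920, 970]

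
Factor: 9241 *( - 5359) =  - 49522519 = - 23^1*233^1*9241^1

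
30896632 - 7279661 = 23616971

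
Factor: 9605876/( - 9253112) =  - 2401469/2313278= -  2^ ( - 1)*7^1*11^( - 4 )* 79^ ( - 1 )*349^1*983^1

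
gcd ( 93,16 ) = 1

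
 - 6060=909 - 6969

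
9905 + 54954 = 64859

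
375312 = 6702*56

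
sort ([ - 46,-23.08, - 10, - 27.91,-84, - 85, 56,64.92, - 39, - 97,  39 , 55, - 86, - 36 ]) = [ - 97, - 86, - 85, - 84, - 46,-39, - 36, - 27.91, - 23.08, - 10,39,55, 56, 64.92]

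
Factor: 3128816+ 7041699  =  10170515=5^1*2034103^1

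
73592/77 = 73592/77 = 955.74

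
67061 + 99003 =166064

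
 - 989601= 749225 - 1738826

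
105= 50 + 55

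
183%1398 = 183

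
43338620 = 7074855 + 36263765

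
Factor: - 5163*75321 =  -388882323  =  - 3^3*1721^1 * 8369^1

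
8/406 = 4/203 = 0.02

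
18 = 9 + 9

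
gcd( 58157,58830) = 1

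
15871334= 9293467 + 6577867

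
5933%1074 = 563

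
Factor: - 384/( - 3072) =1/8 = 2^( - 3 ) 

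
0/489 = 0 = 0.00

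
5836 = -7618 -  - 13454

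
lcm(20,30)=60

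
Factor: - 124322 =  - 2^1*11^1*5651^1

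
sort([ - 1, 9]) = [ - 1,9]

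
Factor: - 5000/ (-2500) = 2 = 2^1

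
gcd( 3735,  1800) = 45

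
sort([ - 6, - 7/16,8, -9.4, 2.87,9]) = [ - 9.4, - 6, - 7/16 , 2.87, 8,9]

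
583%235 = 113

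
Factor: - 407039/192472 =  - 2^( - 3)*7^(-2)*829^1 = - 829/392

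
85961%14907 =11426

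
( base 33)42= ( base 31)4a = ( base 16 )86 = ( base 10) 134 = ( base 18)78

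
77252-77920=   -  668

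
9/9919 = 9/9919 = 0.00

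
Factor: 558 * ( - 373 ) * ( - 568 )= 2^4 * 3^2 * 31^1 * 71^1*373^1 = 118220112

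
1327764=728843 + 598921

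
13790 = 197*70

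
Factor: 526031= 11^1*17^1*29^1*97^1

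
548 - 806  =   - 258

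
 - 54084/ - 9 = 18028/3  =  6009.33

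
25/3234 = 25/3234  =  0.01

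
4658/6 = 776 + 1/3 =776.33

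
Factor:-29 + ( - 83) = -2^4*7^1= -112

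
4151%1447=1257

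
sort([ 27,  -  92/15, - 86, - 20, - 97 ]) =[ - 97, - 86 ,-20, - 92/15,27]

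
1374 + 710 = 2084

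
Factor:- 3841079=-11^1*29^1*12041^1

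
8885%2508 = 1361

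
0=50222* 0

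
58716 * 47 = 2759652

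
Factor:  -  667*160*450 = -48024000  =  -2^6*3^2*5^3*23^1*29^1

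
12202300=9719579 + 2482721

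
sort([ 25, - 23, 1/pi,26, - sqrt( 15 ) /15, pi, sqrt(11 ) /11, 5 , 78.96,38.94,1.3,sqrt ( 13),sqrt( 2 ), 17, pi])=[-23,  -  sqrt( 15 )/15, sqrt(11 ) /11 , 1/pi , 1.3, sqrt (2 ), pi, pi, sqrt( 13 ) , 5,17, 25, 26, 38.94, 78.96]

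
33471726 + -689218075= -655746349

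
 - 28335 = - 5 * 5667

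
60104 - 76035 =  - 15931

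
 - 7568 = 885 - 8453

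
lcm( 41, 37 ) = 1517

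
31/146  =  31/146  =  0.21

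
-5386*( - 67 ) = 360862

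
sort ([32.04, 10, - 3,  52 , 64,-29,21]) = [ - 29, - 3  ,  10,21,32.04, 52, 64]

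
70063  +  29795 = 99858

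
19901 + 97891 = 117792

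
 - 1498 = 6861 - 8359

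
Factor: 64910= 2^1 * 5^1*6491^1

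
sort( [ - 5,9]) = [- 5  ,  9 ] 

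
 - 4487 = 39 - 4526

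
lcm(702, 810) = 10530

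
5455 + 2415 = 7870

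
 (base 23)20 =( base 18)2A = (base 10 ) 46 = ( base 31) 1f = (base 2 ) 101110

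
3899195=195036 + 3704159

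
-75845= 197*( - 385) 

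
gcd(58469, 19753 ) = 1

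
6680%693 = 443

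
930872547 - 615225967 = 315646580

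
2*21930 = 43860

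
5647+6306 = 11953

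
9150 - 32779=-23629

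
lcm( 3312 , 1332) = 122544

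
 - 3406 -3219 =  - 6625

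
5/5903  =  5/5903 = 0.00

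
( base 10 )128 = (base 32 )40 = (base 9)152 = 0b10000000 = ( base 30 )48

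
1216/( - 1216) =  - 1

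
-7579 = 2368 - 9947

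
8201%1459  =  906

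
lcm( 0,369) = 0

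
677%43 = 32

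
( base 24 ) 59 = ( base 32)41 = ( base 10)129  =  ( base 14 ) 93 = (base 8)201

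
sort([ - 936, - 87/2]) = [  -  936 ,- 87/2 ]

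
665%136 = 121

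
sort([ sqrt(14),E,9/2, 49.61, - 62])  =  [ - 62,E,sqrt( 14),9/2,49.61 ] 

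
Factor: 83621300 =2^2*5^2*7^1*17^1*7027^1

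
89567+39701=129268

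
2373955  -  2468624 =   -  94669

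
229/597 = 229/597  =  0.38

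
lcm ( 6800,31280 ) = 156400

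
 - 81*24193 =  - 1959633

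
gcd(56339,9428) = 1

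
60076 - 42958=17118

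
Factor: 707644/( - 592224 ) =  - 889/744 = - 2^(- 3) *3^ ( - 1 )*7^1*31^(-1)*127^1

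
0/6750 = 0 = 0.00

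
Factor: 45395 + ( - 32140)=5^1*11^1*241^1 = 13255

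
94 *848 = 79712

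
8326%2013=274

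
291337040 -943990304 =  - 652653264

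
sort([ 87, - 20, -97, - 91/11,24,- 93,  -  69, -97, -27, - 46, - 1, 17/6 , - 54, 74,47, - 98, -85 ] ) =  [ - 98,  -  97, - 97, - 93, -85,  -  69,- 54, -46,  -  27, -20,-91/11, -1,17/6,  24, 47,74, 87 ] 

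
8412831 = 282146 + 8130685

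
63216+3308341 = 3371557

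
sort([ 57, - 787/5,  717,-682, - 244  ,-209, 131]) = [-682,-244,-209,-787/5, 57, 131,717]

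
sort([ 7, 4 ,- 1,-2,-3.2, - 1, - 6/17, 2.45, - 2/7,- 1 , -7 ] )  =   [ - 7, - 3.2,-2,  -  1 , - 1, - 1, - 6/17 ,-2/7,2.45 , 4,7]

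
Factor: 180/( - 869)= - 2^2*3^2*5^1*11^( -1)*79^(- 1 ) 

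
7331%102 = 89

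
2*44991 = 89982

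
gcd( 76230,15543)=99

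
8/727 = 8/727 = 0.01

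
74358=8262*9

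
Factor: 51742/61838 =7^( - 2 )*41^1= 41/49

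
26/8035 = 26/8035 =0.00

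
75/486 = 25/162 = 0.15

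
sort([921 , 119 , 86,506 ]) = [86, 119  ,  506, 921 ]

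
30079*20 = 601580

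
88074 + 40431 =128505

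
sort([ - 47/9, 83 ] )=[-47/9,83] 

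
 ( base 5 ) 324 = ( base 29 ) 32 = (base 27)38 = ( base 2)1011001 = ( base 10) 89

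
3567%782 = 439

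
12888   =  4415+8473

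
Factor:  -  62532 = -2^2 * 3^4  *  193^1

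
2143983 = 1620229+523754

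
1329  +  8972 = 10301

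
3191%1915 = 1276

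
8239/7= 1177  =  1177.00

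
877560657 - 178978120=698582537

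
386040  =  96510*4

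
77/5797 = 7/527=0.01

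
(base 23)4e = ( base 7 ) 211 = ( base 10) 106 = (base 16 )6A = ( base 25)46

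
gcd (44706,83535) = 3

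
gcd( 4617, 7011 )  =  171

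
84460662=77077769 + 7382893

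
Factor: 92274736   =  2^4*5767171^1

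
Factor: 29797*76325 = 2274256025 = 5^2*43^1 * 71^1 * 83^1  *359^1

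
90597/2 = 90597/2 = 45298.50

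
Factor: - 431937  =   - 3^2*11^1*4363^1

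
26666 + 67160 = 93826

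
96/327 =32/109  =  0.29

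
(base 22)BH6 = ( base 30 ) 6A4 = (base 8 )13110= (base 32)5i8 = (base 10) 5704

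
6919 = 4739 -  - 2180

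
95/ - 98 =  - 1 + 3/98 = -0.97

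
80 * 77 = 6160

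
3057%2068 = 989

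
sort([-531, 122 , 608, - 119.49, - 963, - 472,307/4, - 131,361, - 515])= [ -963, - 531, - 515,-472, - 131, - 119.49, 307/4,122, 361, 608]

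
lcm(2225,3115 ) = 15575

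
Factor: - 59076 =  - 2^2*3^3* 547^1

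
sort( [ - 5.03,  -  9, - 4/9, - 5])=[  -  9,-5.03 , - 5, - 4/9 ]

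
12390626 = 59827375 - 47436749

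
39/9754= 39/9754 = 0.00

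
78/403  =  6/31= 0.19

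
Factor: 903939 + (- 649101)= 2^1*3^1 * 42473^1 = 254838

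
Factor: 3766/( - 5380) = - 7/10= - 2^( - 1 ) *5^( - 1 )*7^1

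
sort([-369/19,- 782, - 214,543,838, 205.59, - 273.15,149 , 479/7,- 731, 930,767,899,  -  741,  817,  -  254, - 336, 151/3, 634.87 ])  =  [ - 782 , - 741, - 731, - 336,-273.15, -254, - 214, - 369/19, 151/3, 479/7,149, 205.59, 543, 634.87,767, 817,838, 899, 930 ]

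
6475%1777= 1144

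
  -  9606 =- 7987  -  1619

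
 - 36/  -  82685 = 36/82685= 0.00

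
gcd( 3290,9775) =5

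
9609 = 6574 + 3035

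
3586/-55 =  - 66  +  4/5 =-65.20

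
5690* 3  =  17070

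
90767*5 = 453835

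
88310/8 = 44155/4=11038.75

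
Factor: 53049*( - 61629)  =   - 3^2*17683^1*20543^1  =  - 3269356821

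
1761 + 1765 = 3526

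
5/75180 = 1/15036 = 0.00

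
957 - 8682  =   - 7725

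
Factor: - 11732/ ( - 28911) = 2^2*3^(-1)*7^1  *23^(- 1 ) = 28/69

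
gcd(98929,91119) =1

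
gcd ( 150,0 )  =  150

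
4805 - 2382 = 2423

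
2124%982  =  160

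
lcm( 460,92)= 460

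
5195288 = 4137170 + 1058118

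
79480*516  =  41011680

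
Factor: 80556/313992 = 137/534=2^( - 1)*3^( - 1 )*89^( - 1)*137^1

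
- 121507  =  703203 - 824710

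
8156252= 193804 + 7962448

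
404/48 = 8  +  5/12 = 8.42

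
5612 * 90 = 505080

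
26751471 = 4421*6051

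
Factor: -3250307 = -1153^1*2819^1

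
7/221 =7/221  =  0.03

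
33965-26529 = 7436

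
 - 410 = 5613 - 6023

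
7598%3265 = 1068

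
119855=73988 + 45867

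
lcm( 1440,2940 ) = 70560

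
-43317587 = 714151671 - 757469258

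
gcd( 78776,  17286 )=86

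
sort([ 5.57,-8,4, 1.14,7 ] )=[- 8, 1.14, 4,5.57, 7]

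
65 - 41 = 24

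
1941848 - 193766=1748082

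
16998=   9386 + 7612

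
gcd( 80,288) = 16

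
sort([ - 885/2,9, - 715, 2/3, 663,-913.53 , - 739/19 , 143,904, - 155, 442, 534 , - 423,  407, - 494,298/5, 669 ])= [-913.53, - 715, - 494, - 885/2, - 423,- 155,-739/19,  2/3, 9,  298/5, 143, 407,  442, 534,663,669 , 904]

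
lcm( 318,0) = 0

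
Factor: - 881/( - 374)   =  2^( - 1)*11^( - 1)*17^( - 1)*881^1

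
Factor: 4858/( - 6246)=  - 3^( - 2)*7^1=   - 7/9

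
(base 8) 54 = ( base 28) 1g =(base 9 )48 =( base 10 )44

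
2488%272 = 40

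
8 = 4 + 4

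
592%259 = 74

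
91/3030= 91/3030 = 0.03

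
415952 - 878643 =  - 462691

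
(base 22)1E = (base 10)36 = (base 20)1g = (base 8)44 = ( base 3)1100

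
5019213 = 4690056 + 329157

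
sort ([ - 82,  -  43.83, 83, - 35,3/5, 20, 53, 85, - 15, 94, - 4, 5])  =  [- 82, - 43.83,  -  35, - 15,-4, 3/5, 5,20, 53, 83, 85,94 ]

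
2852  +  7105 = 9957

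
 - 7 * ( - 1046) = 7322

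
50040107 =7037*7111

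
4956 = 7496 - 2540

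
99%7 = 1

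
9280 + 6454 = 15734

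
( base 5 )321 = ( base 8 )126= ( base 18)4E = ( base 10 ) 86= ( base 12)72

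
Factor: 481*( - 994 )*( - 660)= 2^3*3^1  *  5^1*7^1*11^1*13^1*37^1*71^1 = 315555240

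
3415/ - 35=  - 98+3/7=-97.57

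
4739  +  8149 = 12888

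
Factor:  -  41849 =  - 41849^1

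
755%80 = 35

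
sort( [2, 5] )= [ 2,5 ]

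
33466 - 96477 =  - 63011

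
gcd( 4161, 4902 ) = 57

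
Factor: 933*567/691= 3^5*7^1*311^1*691^( - 1 ) = 529011/691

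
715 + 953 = 1668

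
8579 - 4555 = 4024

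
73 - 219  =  -146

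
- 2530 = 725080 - 727610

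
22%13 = 9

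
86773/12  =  7231+1/12 = 7231.08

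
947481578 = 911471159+36010419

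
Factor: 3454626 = 2^1*3^1 * 7^1*83^1*991^1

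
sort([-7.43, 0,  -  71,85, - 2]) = [ - 71,-7.43, - 2, 0, 85]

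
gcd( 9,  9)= 9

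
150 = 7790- 7640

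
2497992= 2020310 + 477682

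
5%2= 1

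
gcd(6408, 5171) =1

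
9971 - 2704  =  7267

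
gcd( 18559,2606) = 1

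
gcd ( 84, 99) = 3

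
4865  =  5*973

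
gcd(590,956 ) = 2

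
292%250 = 42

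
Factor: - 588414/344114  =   - 843/493 = - 3^1*17^( - 1 )*29^( -1)*281^1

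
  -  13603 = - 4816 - 8787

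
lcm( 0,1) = 0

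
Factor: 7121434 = 2^1 * 1609^1*2213^1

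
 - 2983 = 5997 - 8980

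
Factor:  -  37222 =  - 2^1*37^1*503^1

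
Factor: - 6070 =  - 2^1*5^1*607^1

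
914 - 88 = 826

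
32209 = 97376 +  - 65167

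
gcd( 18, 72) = 18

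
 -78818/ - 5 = 15763 + 3/5 = 15763.60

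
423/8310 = 141/2770 = 0.05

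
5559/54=102 + 17/18 = 102.94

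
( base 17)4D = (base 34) 2d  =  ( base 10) 81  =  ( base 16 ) 51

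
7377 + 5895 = 13272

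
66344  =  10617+55727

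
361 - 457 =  - 96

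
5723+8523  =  14246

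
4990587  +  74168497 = 79159084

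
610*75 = 45750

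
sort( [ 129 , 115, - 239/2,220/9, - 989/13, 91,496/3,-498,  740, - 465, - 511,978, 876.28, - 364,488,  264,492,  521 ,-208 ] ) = [ - 511,-498,  -  465, - 364, - 208,- 239/2, - 989/13,220/9, 91,115,  129,496/3,264,488,492,521,  740,876.28,978] 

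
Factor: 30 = 2^1 * 3^1*5^1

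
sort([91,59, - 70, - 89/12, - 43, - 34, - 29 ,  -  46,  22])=[ - 70  , - 46, - 43, - 34, - 29, - 89/12,  22, 59,  91] 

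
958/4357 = 958/4357 =0.22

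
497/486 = 1+11/486 = 1.02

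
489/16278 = 163/5426 = 0.03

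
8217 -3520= 4697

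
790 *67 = 52930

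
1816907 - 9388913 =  -7572006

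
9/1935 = 1/215=0.00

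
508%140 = 88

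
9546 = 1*9546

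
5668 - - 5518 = 11186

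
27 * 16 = 432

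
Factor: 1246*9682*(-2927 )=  - 2^2*7^1*47^1*89^1*103^1*2927^1 = - 35310660644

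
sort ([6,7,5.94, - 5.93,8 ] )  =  [  -  5.93, 5.94, 6, 7,  8]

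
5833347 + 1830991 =7664338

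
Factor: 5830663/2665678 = 2^ (  -  1)*19^1*419^(-1)*3181^( - 1)*306877^1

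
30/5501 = 30/5501 = 0.01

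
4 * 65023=260092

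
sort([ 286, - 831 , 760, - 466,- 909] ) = [ - 909 , - 831,  -  466, 286 , 760 ] 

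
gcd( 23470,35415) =5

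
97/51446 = 97/51446 = 0.00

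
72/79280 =9/9910  =  0.00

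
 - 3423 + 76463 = 73040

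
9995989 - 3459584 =6536405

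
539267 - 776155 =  - 236888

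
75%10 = 5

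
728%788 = 728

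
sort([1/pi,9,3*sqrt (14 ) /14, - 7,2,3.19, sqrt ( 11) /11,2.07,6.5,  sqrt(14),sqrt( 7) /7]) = [ - 7,sqrt ( 11 ) /11,1/pi,sqrt( 7) /7 , 3*sqrt( 14) /14,2, 2.07,3.19,sqrt( 14),6.5,9 ]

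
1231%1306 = 1231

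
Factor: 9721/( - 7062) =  - 2^( - 1)*3^( -1)*11^( - 1)*107^ ( - 1)*9721^1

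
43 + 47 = 90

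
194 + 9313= 9507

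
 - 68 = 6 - 74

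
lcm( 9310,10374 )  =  363090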